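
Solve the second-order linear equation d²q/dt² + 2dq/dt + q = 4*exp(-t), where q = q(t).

q = C1*exp(-t) + 2*t**2*exp(-t) + C2*t*exp(-t)

Characteristic equation r² + 2r + 1 = 0 has discriminant (2)² - 4·(1) = 0, so r = -1 is a repeated root.
Hence q_h = (C1 + C2*t)*exp(-t).
Since exp(-t) solves the homogeneous equation (r = -1 is a root of multiplicity 2), multiply the trial by t^2. Try q_p = A*t^2*exp(-t). Substituting into the equation and dividing by exp(-t) gives A = 2, so q_p = 2*t^2*exp(-t).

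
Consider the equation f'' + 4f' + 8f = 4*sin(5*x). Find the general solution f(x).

f = -80*cos(5*x)/689 - 68*sin(5*x)/689 + C1*cos(2*x)*exp(-2*x) + C2*exp(-2*x)*sin(2*x)

Characteristic equation r² + 4r + 8 = 0 has discriminant (4)² - 4·(8) = -16 < 0, so r = -2 ± 2i.
Hence f_h = C1*cos(2*x)*exp(-2*x) + C2*exp(-2*x)*sin(2*x).
Try f_p = A*cos(5*x) + B*sin(5*x). Substituting and equating the coefficients of cos(5x) and sin(5x) gives A = -80/689, B = -68/689, so f_p = -80*cos(5*x)/689 - 68*sin(5*x)/689.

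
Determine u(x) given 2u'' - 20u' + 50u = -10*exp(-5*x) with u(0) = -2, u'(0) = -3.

Divide through by 2: u'' - 10u' + 25u = -5*exp(-5*x).
Characteristic equation r² - 10r + 25 = 0 has discriminant (-10)² - 4·(25) = 0, so r = 5 is a repeated root.
Hence u_h = (C1 + C2*x)*exp(5*x).
Try u_p = A*exp(-5*x). Substituting into the equation and dividing by exp(-5*x) gives A = -1/20, so u_p = -exp(-5*x)/20.
General solution: u = -exp(-5*x)/20 + C1*exp(5*x) + C2*x*exp(5*x).
Apply the initial conditions: u(0) = -1/20 + C1 = -2 and u'(0) = 1/4 + C2 + 5*C1 = -3. Solving gives C1 = -39/20, C2 = 13/2.

u = -39*exp(5*x)/20 - exp(-5*x)/20 + 13*x*exp(5*x)/2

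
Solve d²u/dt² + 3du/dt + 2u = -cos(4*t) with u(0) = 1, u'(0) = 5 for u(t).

u = -61*exp(-2*t)/10 - 3*sin(4*t)/85 + 7*cos(4*t)/170 + 120*exp(-t)/17

Characteristic equation r² + 3r + 2 = 0 factors as (r + 2)(r + 1) = 0, so r = -2, -1.
Hence u_h = C1*exp(-2*t) + C2*exp(-t).
Try u_p = A*cos(4*t) + B*sin(4*t). Substituting and equating the coefficients of cos(4t) and sin(4t) gives A = 7/170, B = -3/85, so u_p = -3*sin(4*t)/85 + 7*cos(4*t)/170.
General solution: u = -3*sin(4*t)/85 + 7*cos(4*t)/170 + C1*exp(-2*t) + C2*exp(-t).
Apply the initial conditions: u(0) = 7/170 + C1 + C2 = 1 and u'(0) = -12/85 - C2 - 2*C1 = 5. Solving gives C1 = -61/10, C2 = 120/17.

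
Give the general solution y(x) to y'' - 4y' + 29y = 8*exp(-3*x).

y = 4*exp(-3*x)/25 + C1*cos(5*x)*exp(2*x) + C2*exp(2*x)*sin(5*x)

Characteristic equation r² - 4r + 29 = 0 has discriminant (-4)² - 4·(29) = -100 < 0, so r = 2 ± 5i.
Hence y_h = C1*cos(5*x)*exp(2*x) + C2*exp(2*x)*sin(5*x).
Try y_p = A*exp(-3*x). Substituting into the equation and dividing by exp(-3*x) gives A = 4/25, so y_p = 4*exp(-3*x)/25.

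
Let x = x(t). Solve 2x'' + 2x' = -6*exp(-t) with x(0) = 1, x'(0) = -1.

Divide through by 2: x'' + x' = -3*exp(-t).
Characteristic equation r² + r = 0 factors as (r + 1)r = 0, so r = -1, 0.
Hence x_h = C1*exp(-t) + C2.
Since exp(-t) solves the homogeneous equation (r = -1 is a root of multiplicity 1), multiply the trial by t. Try x_p = A*t*exp(-t). Substituting into the equation and dividing by exp(-t) gives A = 3, so x_p = 3*t*exp(-t).
General solution: x = C2 + C1*exp(-t) + 3*t*exp(-t).
Apply the initial conditions: x(0) = C1 + C2 = 1 and x'(0) = 3 - C1 = -1. Solving gives C1 = 4, C2 = -3.

x = -3 + 4*exp(-t) + 3*t*exp(-t)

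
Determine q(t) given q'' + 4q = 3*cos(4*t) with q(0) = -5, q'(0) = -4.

Characteristic equation r² + 4 = 0 has discriminant (0)² - 4·(4) = -16 < 0, so r = ± 2i.
Hence q_h = C1*cos(2*t) + C2*sin(2*t).
Try q_p = A*cos(4*t) + B*sin(4*t). Substituting and equating the coefficients of cos(4t) and sin(4t) gives A = -1/4, B = 0, so q_p = -cos(4*t)/4.
General solution: q = -cos(4*t)/4 + C1*cos(2*t) + C2*sin(2*t).
Apply the initial conditions: q(0) = -1/4 + C1 = -5 and q'(0) = 2*C2 = -4. Solving gives C1 = -19/4, C2 = -2.

q = -2*sin(2*t) - 19*cos(2*t)/4 - cos(4*t)/4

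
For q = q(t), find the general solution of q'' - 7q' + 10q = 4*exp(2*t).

q = C1*exp(5*t) + C2*exp(2*t) - 4*t*exp(2*t)/3

Characteristic equation r² - 7r + 10 = 0 factors as (r - 5)(r - 2) = 0, so r = 5, 2.
Hence q_h = C1*exp(5*t) + C2*exp(2*t).
Since exp(2*t) solves the homogeneous equation (r = 2 is a root of multiplicity 1), multiply the trial by t. Try q_p = A*t*exp(2*t). Substituting into the equation and dividing by exp(2*t) gives A = -4/3, so q_p = -4*t*exp(2*t)/3.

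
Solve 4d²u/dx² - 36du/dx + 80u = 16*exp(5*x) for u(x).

u = C1*exp(4*x) + C2*exp(5*x) + 4*x*exp(5*x)

Divide through by 4: u'' - 9u' + 20u = 4*exp(5*x).
Characteristic equation r² - 9r + 20 = 0 factors as (r - 4)(r - 5) = 0, so r = 4, 5.
Hence u_h = C1*exp(4*x) + C2*exp(5*x).
Since exp(5*x) solves the homogeneous equation (r = 5 is a root of multiplicity 1), multiply the trial by x. Try u_p = A*x*exp(5*x). Substituting into the equation and dividing by exp(5*x) gives A = 4, so u_p = 4*x*exp(5*x).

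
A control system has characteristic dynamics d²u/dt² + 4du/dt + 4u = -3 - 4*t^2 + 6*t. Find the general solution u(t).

Characteristic equation r² + 4r + 4 = 0 has discriminant (4)² - 4·(4) = 0, so r = -2 is a repeated root.
Hence u_h = (C1 + C2*t)*exp(-2*t).
For the particular solution try u_p = A0 + A1*t + A2*t^2. Substituting and matching coefficients of each power of t gives A0 = -15/4, A1 = 7/2, A2 = -1, so u_p = -15/4 - t^2 + 7*t/2.

u = -15/4 - t**2 + 7*t/2 + C1*exp(-2*t) + C2*t*exp(-2*t)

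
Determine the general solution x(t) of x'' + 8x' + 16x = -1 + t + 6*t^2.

x = 3/64 - 5*t/16 + 3*t**2/8 + C1*exp(-4*t) + C2*t*exp(-4*t)

Characteristic equation r² + 8r + 16 = 0 has discriminant (8)² - 4·(16) = 0, so r = -4 is a repeated root.
Hence x_h = (C1 + C2*t)*exp(-4*t).
For the particular solution try x_p = A0 + A1*t + A2*t^2. Substituting and matching coefficients of each power of t gives A0 = 3/64, A1 = -5/16, A2 = 3/8, so x_p = 3/64 - 5*t/16 + 3*t^2/8.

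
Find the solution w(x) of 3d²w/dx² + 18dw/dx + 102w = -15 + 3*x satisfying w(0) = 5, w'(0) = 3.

Divide through by 3: w'' + 6w' + 34w = -5 + x.
Characteristic equation r² + 6r + 34 = 0 has discriminant (6)² - 4·(34) = -100 < 0, so r = -3 ± 5i.
Hence w_h = C1*cos(5*x)*exp(-3*x) + C2*exp(-3*x)*sin(5*x).
For the particular solution try w_p = A0 + A1*x. Substituting and matching coefficients of each power of x gives A0 = -44/289, A1 = 1/34, so w_p = -44/289 + x/34.
General solution: w = -44/289 + x/34 + C1*cos(5*x)*exp(-3*x) + C2*exp(-3*x)*sin(5*x).
Apply the initial conditions: w(0) = -44/289 + C1 = 5 and w'(0) = 1/34 - 3*C1 + 5*C2 = 3. Solving gives C1 = 1489/289, C2 = 10651/2890.

w = -44/289 + x/34 + 1489*cos(5*x)*exp(-3*x)/289 + 10651*exp(-3*x)*sin(5*x)/2890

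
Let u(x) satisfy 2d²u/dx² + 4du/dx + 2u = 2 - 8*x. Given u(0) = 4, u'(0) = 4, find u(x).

Divide through by 2: u'' + 2u' + u = 1 - 4*x.
Characteristic equation r² + 2r + 1 = 0 has discriminant (2)² - 4·(1) = 0, so r = -1 is a repeated root.
Hence u_h = (C1 + C2*x)*exp(-x).
For the particular solution try u_p = A0 + A1*x. Substituting and matching coefficients of each power of x gives A0 = 9, A1 = -4, so u_p = 9 - 4*x.
General solution: u = 9 - 4*x + C1*exp(-x) + C2*x*exp(-x).
Apply the initial conditions: u(0) = 9 + C1 = 4 and u'(0) = -4 + C2 - C1 = 4. Solving gives C1 = -5, C2 = 3.

u = 9 - 5*exp(-x) - 4*x + 3*x*exp(-x)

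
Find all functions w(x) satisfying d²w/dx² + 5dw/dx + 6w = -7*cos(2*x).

w = -35*sin(2*x)/52 - 7*cos(2*x)/52 + C1*exp(-3*x) + C2*exp(-2*x)

Characteristic equation r² + 5r + 6 = 0 factors as (r + 3)(r + 2) = 0, so r = -3, -2.
Hence w_h = C1*exp(-3*x) + C2*exp(-2*x).
Try w_p = A*cos(2*x) + B*sin(2*x). Substituting and equating the coefficients of cos(2x) and sin(2x) gives A = -7/52, B = -35/52, so w_p = -35*sin(2*x)/52 - 7*cos(2*x)/52.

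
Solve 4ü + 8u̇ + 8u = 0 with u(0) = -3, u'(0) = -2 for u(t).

Divide through by 4: u'' + 2u' + 2u = 0.
Characteristic equation r² + 2r + 2 = 0 has discriminant (2)² - 4·(2) = -4 < 0, so r = -1 ± i.
Hence u_h = C1*cos(t)*exp(-t) + C2*exp(-t)*sin(t).
Apply the initial conditions: u(0) = C1 = -3 and u'(0) = C2 - C1 = -2. Solving gives C1 = -3, C2 = -5.

u = -5*exp(-t)*sin(t) - 3*cos(t)*exp(-t)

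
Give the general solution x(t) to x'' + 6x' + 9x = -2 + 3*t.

x = -4/9 + t/3 + C1*exp(-3*t) + C2*t*exp(-3*t)

Characteristic equation r² + 6r + 9 = 0 has discriminant (6)² - 4·(9) = 0, so r = -3 is a repeated root.
Hence x_h = (C1 + C2*t)*exp(-3*t).
For the particular solution try x_p = A0 + A1*t. Substituting and matching coefficients of each power of t gives A0 = -4/9, A1 = 1/3, so x_p = -4/9 + t/3.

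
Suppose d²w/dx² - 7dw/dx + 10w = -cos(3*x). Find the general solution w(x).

w = -cos(3*x)/442 + 21*sin(3*x)/442 + C1*exp(5*x) + C2*exp(2*x)

Characteristic equation r² - 7r + 10 = 0 factors as (r - 5)(r - 2) = 0, so r = 5, 2.
Hence w_h = C1*exp(5*x) + C2*exp(2*x).
Try w_p = A*cos(3*x) + B*sin(3*x). Substituting and equating the coefficients of cos(3x) and sin(3x) gives A = -1/442, B = 21/442, so w_p = -cos(3*x)/442 + 21*sin(3*x)/442.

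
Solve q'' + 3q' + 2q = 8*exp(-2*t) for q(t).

q = C1*exp(-2*t) + C2*exp(-t) - 8*t*exp(-2*t)

Characteristic equation r² + 3r + 2 = 0 factors as (r + 2)(r + 1) = 0, so r = -2, -1.
Hence q_h = C1*exp(-2*t) + C2*exp(-t).
Since exp(-2*t) solves the homogeneous equation (r = -2 is a root of multiplicity 1), multiply the trial by t. Try q_p = A*t*exp(-2*t). Substituting into the equation and dividing by exp(-2*t) gives A = -8, so q_p = -8*t*exp(-2*t).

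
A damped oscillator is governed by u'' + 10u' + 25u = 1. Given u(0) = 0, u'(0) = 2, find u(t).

u = 1/25 - exp(-5*t)/25 + 9*t*exp(-5*t)/5

Characteristic equation r² + 10r + 25 = 0 has discriminant (10)² - 4·(25) = 0, so r = -5 is a repeated root.
Hence u_h = (C1 + C2*t)*exp(-5*t).
For the particular solution try u_p = A0. Substituting and matching coefficients of each power of t gives A0 = 1/25, so u_p = 1/25.
General solution: u = 1/25 + C1*exp(-5*t) + C2*t*exp(-5*t).
Apply the initial conditions: u(0) = 1/25 + C1 = 0 and u'(0) = C2 - 5*C1 = 2. Solving gives C1 = -1/25, C2 = 9/5.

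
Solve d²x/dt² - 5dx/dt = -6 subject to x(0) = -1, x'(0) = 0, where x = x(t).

x = -19/25 - 6*exp(5*t)/25 + 6*t/5

Characteristic equation r² - 5r = 0 factors as (r - 5)r = 0, so r = 5, 0.
Hence x_h = C1*exp(5*t) + C2.
Since 1 solves the homogeneous equation (r = 0 is a root of multiplicity 1), multiply the trial by t. Try x_p = A*t. Substituting into the equation and dividing by 1 gives A = 6/5, so x_p = 6*t/5.
General solution: x = C2 + 6*t/5 + C1*exp(5*t).
Apply the initial conditions: x(0) = C1 + C2 = -1 and x'(0) = 6/5 + 5*C1 = 0. Solving gives C1 = -6/25, C2 = -19/25.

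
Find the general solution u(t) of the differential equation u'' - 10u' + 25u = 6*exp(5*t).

u = C1*exp(5*t) + 3*t**2*exp(5*t) + C2*t*exp(5*t)

Characteristic equation r² - 10r + 25 = 0 has discriminant (-10)² - 4·(25) = 0, so r = 5 is a repeated root.
Hence u_h = (C1 + C2*t)*exp(5*t).
Since exp(5*t) solves the homogeneous equation (r = 5 is a root of multiplicity 2), multiply the trial by t^2. Try u_p = A*t^2*exp(5*t). Substituting into the equation and dividing by exp(5*t) gives A = 3, so u_p = 3*t^2*exp(5*t).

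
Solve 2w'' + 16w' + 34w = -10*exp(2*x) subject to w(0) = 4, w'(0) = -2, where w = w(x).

Divide through by 2: w'' + 8w' + 17w = -5*exp(2*x).
Characteristic equation r² + 8r + 17 = 0 has discriminant (8)² - 4·(17) = -4 < 0, so r = -4 ± i.
Hence w_h = C1*cos(x)*exp(-4*x) + C2*exp(-4*x)*sin(x).
Try w_p = A*exp(2*x). Substituting into the equation and dividing by exp(2*x) gives A = -5/37, so w_p = -5*exp(2*x)/37.
General solution: w = -5*exp(2*x)/37 + C1*cos(x)*exp(-4*x) + C2*exp(-4*x)*sin(x).
Apply the initial conditions: w(0) = -5/37 + C1 = 4 and w'(0) = -10/37 + C2 - 4*C1 = -2. Solving gives C1 = 153/37, C2 = 548/37.

w = -5*exp(2*x)/37 + 153*cos(x)*exp(-4*x)/37 + 548*exp(-4*x)*sin(x)/37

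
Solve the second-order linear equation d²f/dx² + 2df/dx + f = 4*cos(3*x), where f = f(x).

Characteristic equation r² + 2r + 1 = 0 has discriminant (2)² - 4·(1) = 0, so r = -1 is a repeated root.
Hence f_h = (C1 + C2*x)*exp(-x).
Try f_p = A*cos(3*x) + B*sin(3*x). Substituting and equating the coefficients of cos(3x) and sin(3x) gives A = -8/25, B = 6/25, so f_p = -8*cos(3*x)/25 + 6*sin(3*x)/25.

f = -8*cos(3*x)/25 + 6*sin(3*x)/25 + C1*exp(-x) + C2*x*exp(-x)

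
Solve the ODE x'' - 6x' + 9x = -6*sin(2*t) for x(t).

Characteristic equation r² - 6r + 9 = 0 has discriminant (-6)² - 4·(9) = 0, so r = 3 is a repeated root.
Hence x_h = (C1 + C2*t)*exp(3*t).
Try x_p = A*cos(2*t) + B*sin(2*t). Substituting and equating the coefficients of cos(2t) and sin(2t) gives A = -72/169, B = -30/169, so x_p = -72*cos(2*t)/169 - 30*sin(2*t)/169.

x = -72*cos(2*t)/169 - 30*sin(2*t)/169 + C1*exp(3*t) + C2*t*exp(3*t)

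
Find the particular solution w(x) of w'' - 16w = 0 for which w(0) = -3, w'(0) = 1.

Characteristic equation r² - 16 = 0 factors as (r + 4)(r - 4) = 0, so r = -4, 4.
Hence w_h = C1*exp(-4*x) + C2*exp(4*x).
Apply the initial conditions: w(0) = C1 + C2 = -3 and w'(0) = -4*C1 + 4*C2 = 1. Solving gives C1 = -13/8, C2 = -11/8.

w = -13*exp(-4*x)/8 - 11*exp(4*x)/8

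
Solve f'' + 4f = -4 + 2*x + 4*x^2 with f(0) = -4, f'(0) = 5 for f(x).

f = -3/2 + x**2 + x/2 - 5*cos(2*x)/2 + 9*sin(2*x)/4

Characteristic equation r² + 4 = 0 has discriminant (0)² - 4·(4) = -16 < 0, so r = ± 2i.
Hence f_h = C1*cos(2*x) + C2*sin(2*x).
For the particular solution try f_p = A0 + A1*x + A2*x^2. Substituting and matching coefficients of each power of x gives A0 = -3/2, A1 = 1/2, A2 = 1, so f_p = -3/2 + x^2 + x/2.
General solution: f = -3/2 + x^2 + x/2 + C1*cos(2*x) + C2*sin(2*x).
Apply the initial conditions: f(0) = -3/2 + C1 = -4 and f'(0) = 1/2 + 2*C2 = 5. Solving gives C1 = -5/2, C2 = 9/4.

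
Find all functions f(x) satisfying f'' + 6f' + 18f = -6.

f = -1/3 + C1*cos(3*x)*exp(-3*x) + C2*exp(-3*x)*sin(3*x)

Characteristic equation r² + 6r + 18 = 0 has discriminant (6)² - 4·(18) = -36 < 0, so r = -3 ± 3i.
Hence f_h = C1*cos(3*x)*exp(-3*x) + C2*exp(-3*x)*sin(3*x).
For the particular solution try f_p = A0. Substituting and matching coefficients of each power of x gives A0 = -1/3, so f_p = -1/3.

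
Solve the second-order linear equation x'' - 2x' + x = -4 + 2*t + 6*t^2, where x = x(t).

x = 36 + 6*t**2 + 26*t + C1*exp(t) + C2*t*exp(t)

Characteristic equation r² - 2r + 1 = 0 has discriminant (-2)² - 4·(1) = 0, so r = 1 is a repeated root.
Hence x_h = (C1 + C2*t)*exp(t).
For the particular solution try x_p = A0 + A1*t + A2*t^2. Substituting and matching coefficients of each power of t gives A0 = 36, A1 = 26, A2 = 6, so x_p = 36 + 6*t^2 + 26*t.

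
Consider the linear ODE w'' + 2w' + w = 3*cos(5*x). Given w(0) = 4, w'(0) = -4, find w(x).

w = -18*cos(5*x)/169 + 15*sin(5*x)/338 + 694*exp(-x)/169 - 3*x*exp(-x)/26

Characteristic equation r² + 2r + 1 = 0 has discriminant (2)² - 4·(1) = 0, so r = -1 is a repeated root.
Hence w_h = (C1 + C2*x)*exp(-x).
Try w_p = A*cos(5*x) + B*sin(5*x). Substituting and equating the coefficients of cos(5x) and sin(5x) gives A = -18/169, B = 15/338, so w_p = -18*cos(5*x)/169 + 15*sin(5*x)/338.
General solution: w = -18*cos(5*x)/169 + 15*sin(5*x)/338 + C1*exp(-x) + C2*x*exp(-x).
Apply the initial conditions: w(0) = -18/169 + C1 = 4 and w'(0) = 75/338 + C2 - C1 = -4. Solving gives C1 = 694/169, C2 = -3/26.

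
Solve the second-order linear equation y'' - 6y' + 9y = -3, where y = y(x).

Characteristic equation r² - 6r + 9 = 0 has discriminant (-6)² - 4·(9) = 0, so r = 3 is a repeated root.
Hence y_h = (C1 + C2*x)*exp(3*x).
For the particular solution try y_p = A0. Substituting and matching coefficients of each power of x gives A0 = -1/3, so y_p = -1/3.

y = -1/3 + C1*exp(3*x) + C2*x*exp(3*x)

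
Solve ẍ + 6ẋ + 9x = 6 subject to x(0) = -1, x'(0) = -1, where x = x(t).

x = 2/3 - 5*exp(-3*t)/3 - 6*t*exp(-3*t)

Characteristic equation r² + 6r + 9 = 0 has discriminant (6)² - 4·(9) = 0, so r = -3 is a repeated root.
Hence x_h = (C1 + C2*t)*exp(-3*t).
For the particular solution try x_p = A0. Substituting and matching coefficients of each power of t gives A0 = 2/3, so x_p = 2/3.
General solution: x = 2/3 + C1*exp(-3*t) + C2*t*exp(-3*t).
Apply the initial conditions: x(0) = 2/3 + C1 = -1 and x'(0) = C2 - 3*C1 = -1. Solving gives C1 = -5/3, C2 = -6.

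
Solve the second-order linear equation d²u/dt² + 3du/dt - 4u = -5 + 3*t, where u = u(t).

Characteristic equation r² + 3r - 4 = 0 factors as (r + 4)(r - 1) = 0, so r = -4, 1.
Hence u_h = C1*exp(-4*t) + C2*exp(t).
For the particular solution try u_p = A0 + A1*t. Substituting and matching coefficients of each power of t gives A0 = 11/16, A1 = -3/4, so u_p = 11/16 - 3*t/4.

u = 11/16 - 3*t/4 + C1*exp(-4*t) + C2*exp(t)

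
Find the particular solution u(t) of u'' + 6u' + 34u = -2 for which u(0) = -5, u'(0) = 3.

Characteristic equation r² + 6r + 34 = 0 has discriminant (6)² - 4·(34) = -100 < 0, so r = -3 ± 5i.
Hence u_h = C1*cos(5*t)*exp(-3*t) + C2*exp(-3*t)*sin(5*t).
For the particular solution try u_p = A0. Substituting and matching coefficients of each power of t gives A0 = -1/17, so u_p = -1/17.
General solution: u = -1/17 + C1*cos(5*t)*exp(-3*t) + C2*exp(-3*t)*sin(5*t).
Apply the initial conditions: u(0) = -1/17 + C1 = -5 and u'(0) = -3*C1 + 5*C2 = 3. Solving gives C1 = -84/17, C2 = -201/85.

u = -1/17 - 201*exp(-3*t)*sin(5*t)/85 - 84*cos(5*t)*exp(-3*t)/17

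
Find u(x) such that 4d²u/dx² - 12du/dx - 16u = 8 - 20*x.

u = -23/16 + 5*x/4 + C1*exp(4*x) + C2*exp(-x)

Divide through by 4: u'' - 3u' - 4u = 2 - 5*x.
Characteristic equation r² - 3r - 4 = 0 factors as (r - 4)(r + 1) = 0, so r = 4, -1.
Hence u_h = C1*exp(4*x) + C2*exp(-x).
For the particular solution try u_p = A0 + A1*x. Substituting and matching coefficients of each power of x gives A0 = -23/16, A1 = 5/4, so u_p = -23/16 + 5*x/4.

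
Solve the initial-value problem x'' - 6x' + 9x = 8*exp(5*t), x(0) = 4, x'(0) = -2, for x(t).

Characteristic equation r² - 6r + 9 = 0 has discriminant (-6)² - 4·(9) = 0, so r = 3 is a repeated root.
Hence x_h = (C1 + C2*t)*exp(3*t).
Try x_p = A*exp(5*t). Substituting into the equation and dividing by exp(5*t) gives A = 2, so x_p = 2*exp(5*t).
General solution: x = 2*exp(5*t) + C1*exp(3*t) + C2*t*exp(3*t).
Apply the initial conditions: x(0) = 2 + C1 = 4 and x'(0) = 10 + C2 + 3*C1 = -2. Solving gives C1 = 2, C2 = -18.

x = 2*exp(3*t) + 2*exp(5*t) - 18*t*exp(3*t)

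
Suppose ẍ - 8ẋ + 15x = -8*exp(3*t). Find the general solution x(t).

Characteristic equation r² - 8r + 15 = 0 factors as (r - 3)(r - 5) = 0, so r = 3, 5.
Hence x_h = C1*exp(3*t) + C2*exp(5*t).
Since exp(3*t) solves the homogeneous equation (r = 3 is a root of multiplicity 1), multiply the trial by t. Try x_p = A*t*exp(3*t). Substituting into the equation and dividing by exp(3*t) gives A = 4, so x_p = 4*t*exp(3*t).

x = C1*exp(3*t) + C2*exp(5*t) + 4*t*exp(3*t)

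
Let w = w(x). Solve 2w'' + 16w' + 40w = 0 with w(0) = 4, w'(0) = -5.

Divide through by 2: w'' + 8w' + 20w = 0.
Characteristic equation r² + 8r + 20 = 0 has discriminant (8)² - 4·(20) = -16 < 0, so r = -4 ± 2i.
Hence w_h = C1*cos(2*x)*exp(-4*x) + C2*exp(-4*x)*sin(2*x).
Apply the initial conditions: w(0) = C1 = 4 and w'(0) = -4*C1 + 2*C2 = -5. Solving gives C1 = 4, C2 = 11/2.

w = 4*cos(2*x)*exp(-4*x) + 11*exp(-4*x)*sin(2*x)/2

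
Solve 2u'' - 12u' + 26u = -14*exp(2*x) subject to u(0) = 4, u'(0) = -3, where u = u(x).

u = -7*exp(2*x)/5 - 41*exp(3*x)*sin(2*x)/5 + 27*cos(2*x)*exp(3*x)/5

Divide through by 2: u'' - 6u' + 13u = -7*exp(2*x).
Characteristic equation r² - 6r + 13 = 0 has discriminant (-6)² - 4·(13) = -16 < 0, so r = 3 ± 2i.
Hence u_h = C1*cos(2*x)*exp(3*x) + C2*exp(3*x)*sin(2*x).
Try u_p = A*exp(2*x). Substituting into the equation and dividing by exp(2*x) gives A = -7/5, so u_p = -7*exp(2*x)/5.
General solution: u = -7*exp(2*x)/5 + C1*cos(2*x)*exp(3*x) + C2*exp(3*x)*sin(2*x).
Apply the initial conditions: u(0) = -7/5 + C1 = 4 and u'(0) = -14/5 + 2*C2 + 3*C1 = -3. Solving gives C1 = 27/5, C2 = -41/5.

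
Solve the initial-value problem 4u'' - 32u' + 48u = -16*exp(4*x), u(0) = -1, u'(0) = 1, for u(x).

Divide through by 4: u'' - 8u' + 12u = -4*exp(4*x).
Characteristic equation r² - 8r + 12 = 0 factors as (r - 2)(r - 6) = 0, so r = 2, 6.
Hence u_h = C1*exp(2*x) + C2*exp(6*x).
Try u_p = A*exp(4*x). Substituting into the equation and dividing by exp(4*x) gives A = 1, so u_p = exp(4*x).
General solution: u = C1*exp(2*x) + C2*exp(6*x) + exp(4*x).
Apply the initial conditions: u(0) = 1 + C1 + C2 = -1 and u'(0) = 4 + 2*C1 + 6*C2 = 1. Solving gives C1 = -9/4, C2 = 1/4.

u = -9*exp(2*x)/4 + exp(6*x)/4 + exp(4*x)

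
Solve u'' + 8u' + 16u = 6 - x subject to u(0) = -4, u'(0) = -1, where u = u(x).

Characteristic equation r² + 8r + 16 = 0 has discriminant (8)² - 4·(16) = 0, so r = -4 is a repeated root.
Hence u_h = (C1 + C2*x)*exp(-4*x).
For the particular solution try u_p = A0 + A1*x. Substituting and matching coefficients of each power of x gives A0 = 13/32, A1 = -1/16, so u_p = 13/32 - x/16.
General solution: u = 13/32 - x/16 + C1*exp(-4*x) + C2*x*exp(-4*x).
Apply the initial conditions: u(0) = 13/32 + C1 = -4 and u'(0) = -1/16 + C2 - 4*C1 = -1. Solving gives C1 = -141/32, C2 = -297/16.

u = 13/32 - 141*exp(-4*x)/32 - x/16 - 297*x*exp(-4*x)/16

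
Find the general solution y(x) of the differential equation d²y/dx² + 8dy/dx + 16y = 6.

y = 3/8 + C1*exp(-4*x) + C2*x*exp(-4*x)

Characteristic equation r² + 8r + 16 = 0 has discriminant (8)² - 4·(16) = 0, so r = -4 is a repeated root.
Hence y_h = (C1 + C2*x)*exp(-4*x).
For the particular solution try y_p = A0. Substituting and matching coefficients of each power of x gives A0 = 3/8, so y_p = 3/8.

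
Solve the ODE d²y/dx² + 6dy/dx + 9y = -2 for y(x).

y = -2/9 + C1*exp(-3*x) + C2*x*exp(-3*x)

Characteristic equation r² + 6r + 9 = 0 has discriminant (6)² - 4·(9) = 0, so r = -3 is a repeated root.
Hence y_h = (C1 + C2*x)*exp(-3*x).
For the particular solution try y_p = A0. Substituting and matching coefficients of each power of x gives A0 = -2/9, so y_p = -2/9.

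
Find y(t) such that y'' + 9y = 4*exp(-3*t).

Characteristic equation r² + 9 = 0 has discriminant (0)² - 4·(9) = -36 < 0, so r = ± 3i.
Hence y_h = C1*cos(3*t) + C2*sin(3*t).
Try y_p = A*exp(-3*t). Substituting into the equation and dividing by exp(-3*t) gives A = 2/9, so y_p = 2*exp(-3*t)/9.

y = 2*exp(-3*t)/9 + C1*cos(3*t) + C2*sin(3*t)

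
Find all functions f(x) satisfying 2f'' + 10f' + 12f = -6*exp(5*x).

Divide through by 2: f'' + 5f' + 6f = -3*exp(5*x).
Characteristic equation r² + 5r + 6 = 0 factors as (r + 3)(r + 2) = 0, so r = -3, -2.
Hence f_h = C1*exp(-3*x) + C2*exp(-2*x).
Try f_p = A*exp(5*x). Substituting into the equation and dividing by exp(5*x) gives A = -3/56, so f_p = -3*exp(5*x)/56.

f = -3*exp(5*x)/56 + C1*exp(-3*x) + C2*exp(-2*x)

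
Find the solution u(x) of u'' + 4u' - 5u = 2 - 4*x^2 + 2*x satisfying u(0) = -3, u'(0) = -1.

u = 78/125 - 109*exp(-5*x)/375 - 10*exp(x)/3 + 4*x**2/5 + 22*x/25

Characteristic equation r² + 4r - 5 = 0 factors as (r - 1)(r + 5) = 0, so r = 1, -5.
Hence u_h = C1*exp(x) + C2*exp(-5*x).
For the particular solution try u_p = A0 + A1*x + A2*x^2. Substituting and matching coefficients of each power of x gives A0 = 78/125, A1 = 22/25, A2 = 4/5, so u_p = 78/125 + 4*x^2/5 + 22*x/25.
General solution: u = 78/125 + 4*x^2/5 + 22*x/25 + C1*exp(x) + C2*exp(-5*x).
Apply the initial conditions: u(0) = 78/125 + C1 + C2 = -3 and u'(0) = 22/25 + C1 - 5*C2 = -1. Solving gives C1 = -10/3, C2 = -109/375.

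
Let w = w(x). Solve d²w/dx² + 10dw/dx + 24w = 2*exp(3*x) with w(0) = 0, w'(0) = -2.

w = -8*exp(-4*x)/7 + 2*exp(3*x)/63 + 10*exp(-6*x)/9

Characteristic equation r² + 10r + 24 = 0 factors as (r + 4)(r + 6) = 0, so r = -4, -6.
Hence w_h = C1*exp(-4*x) + C2*exp(-6*x).
Try w_p = A*exp(3*x). Substituting into the equation and dividing by exp(3*x) gives A = 2/63, so w_p = 2*exp(3*x)/63.
General solution: w = 2*exp(3*x)/63 + C1*exp(-4*x) + C2*exp(-6*x).
Apply the initial conditions: w(0) = 2/63 + C1 + C2 = 0 and w'(0) = 2/21 - 6*C2 - 4*C1 = -2. Solving gives C1 = -8/7, C2 = 10/9.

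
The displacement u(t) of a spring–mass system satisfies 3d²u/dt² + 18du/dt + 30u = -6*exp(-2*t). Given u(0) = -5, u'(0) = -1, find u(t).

Divide through by 3: u'' + 6u' + 10u = -2*exp(-2*t).
Characteristic equation r² + 6r + 10 = 0 has discriminant (6)² - 4·(10) = -4 < 0, so r = -3 ± i.
Hence u_h = C1*cos(t)*exp(-3*t) + C2*exp(-3*t)*sin(t).
Try u_p = A*exp(-2*t). Substituting into the equation and dividing by exp(-2*t) gives A = -1, so u_p = -exp(-2*t).
General solution: u = -exp(-2*t) + C1*cos(t)*exp(-3*t) + C2*exp(-3*t)*sin(t).
Apply the initial conditions: u(0) = -1 + C1 = -5 and u'(0) = 2 + C2 - 3*C1 = -1. Solving gives C1 = -4, C2 = -15.

u = -exp(-2*t) - 15*exp(-3*t)*sin(t) - 4*cos(t)*exp(-3*t)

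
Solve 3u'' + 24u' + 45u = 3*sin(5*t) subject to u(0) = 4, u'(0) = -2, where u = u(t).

u = -101*exp(-5*t)/20 - 2*cos(5*t)/85 - sin(5*t)/170 + 617*exp(-3*t)/68

Divide through by 3: u'' + 8u' + 15u = sin(5*t).
Characteristic equation r² + 8r + 15 = 0 factors as (r + 3)(r + 5) = 0, so r = -3, -5.
Hence u_h = C1*exp(-3*t) + C2*exp(-5*t).
Try u_p = A*cos(5*t) + B*sin(5*t). Substituting and equating the coefficients of cos(5t) and sin(5t) gives A = -2/85, B = -1/170, so u_p = -2*cos(5*t)/85 - sin(5*t)/170.
General solution: u = -2*cos(5*t)/85 - sin(5*t)/170 + C1*exp(-3*t) + C2*exp(-5*t).
Apply the initial conditions: u(0) = -2/85 + C1 + C2 = 4 and u'(0) = -1/34 - 5*C2 - 3*C1 = -2. Solving gives C1 = 617/68, C2 = -101/20.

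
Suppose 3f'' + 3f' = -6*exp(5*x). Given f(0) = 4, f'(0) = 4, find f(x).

Divide through by 3: f'' + f' = -2*exp(5*x).
Characteristic equation r² + r = 0 factors as (r + 1)r = 0, so r = -1, 0.
Hence f_h = C1*exp(-x) + C2.
Try f_p = A*exp(5*x). Substituting into the equation and dividing by exp(5*x) gives A = -1/15, so f_p = -exp(5*x)/15.
General solution: f = C2 - exp(5*x)/15 + C1*exp(-x).
Apply the initial conditions: f(0) = -1/15 + C1 + C2 = 4 and f'(0) = -1/3 - C1 = 4. Solving gives C1 = -13/3, C2 = 42/5.

f = 42/5 - 13*exp(-x)/3 - exp(5*x)/15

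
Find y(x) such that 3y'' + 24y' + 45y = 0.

y = C1*exp(-3*x) + C2*exp(-5*x)

Divide through by 3: y'' + 8y' + 15y = 0.
Characteristic equation r² + 8r + 15 = 0 factors as (r + 3)(r + 5) = 0, so r = -3, -5.
Hence y_h = C1*exp(-3*x) + C2*exp(-5*x).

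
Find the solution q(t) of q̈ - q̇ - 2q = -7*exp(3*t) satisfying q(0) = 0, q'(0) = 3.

Characteristic equation r² - r - 2 = 0 factors as (r + 1)(r - 2) = 0, so r = -1, 2.
Hence q_h = C1*exp(-t) + C2*exp(2*t).
Try q_p = A*exp(3*t). Substituting into the equation and dividing by exp(3*t) gives A = -7/4, so q_p = -7*exp(3*t)/4.
General solution: q = -7*exp(3*t)/4 + C1*exp(-t) + C2*exp(2*t).
Apply the initial conditions: q(0) = -7/4 + C1 + C2 = 0 and q'(0) = -21/4 - C1 + 2*C2 = 3. Solving gives C1 = -19/12, C2 = 10/3.

q = -19*exp(-t)/12 - 7*exp(3*t)/4 + 10*exp(2*t)/3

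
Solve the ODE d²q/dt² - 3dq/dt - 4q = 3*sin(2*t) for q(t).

Characteristic equation r² - 3r - 4 = 0 factors as (r + 1)(r - 4) = 0, so r = -1, 4.
Hence q_h = C1*exp(-t) + C2*exp(4*t).
Try q_p = A*cos(2*t) + B*sin(2*t). Substituting and equating the coefficients of cos(2t) and sin(2t) gives A = 9/50, B = -6/25, so q_p = -6*sin(2*t)/25 + 9*cos(2*t)/50.

q = -6*sin(2*t)/25 + 9*cos(2*t)/50 + C1*exp(-t) + C2*exp(4*t)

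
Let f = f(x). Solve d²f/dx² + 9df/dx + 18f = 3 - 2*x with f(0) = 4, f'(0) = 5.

Characteristic equation r² + 9r + 18 = 0 factors as (r + 3)(r + 6) = 0, so r = -3, -6.
Hence f_h = C1*exp(-3*x) + C2*exp(-6*x).
For the particular solution try f_p = A0 + A1*x. Substituting and matching coefficients of each power of x gives A0 = 2/9, A1 = -1/9, so f_p = 2/9 - x/9.
General solution: f = 2/9 - x/9 + C1*exp(-3*x) + C2*exp(-6*x).
Apply the initial conditions: f(0) = 2/9 + C1 + C2 = 4 and f'(0) = -1/9 - 6*C2 - 3*C1 = 5. Solving gives C1 = 250/27, C2 = -148/27.

f = 2/9 - 148*exp(-6*x)/27 - x/9 + 250*exp(-3*x)/27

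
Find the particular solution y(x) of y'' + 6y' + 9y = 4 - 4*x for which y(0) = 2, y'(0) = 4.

Characteristic equation r² + 6r + 9 = 0 has discriminant (6)² - 4·(9) = 0, so r = -3 is a repeated root.
Hence y_h = (C1 + C2*x)*exp(-3*x).
For the particular solution try y_p = A0 + A1*x. Substituting and matching coefficients of each power of x gives A0 = 20/27, A1 = -4/9, so y_p = 20/27 - 4*x/9.
General solution: y = 20/27 - 4*x/9 + C1*exp(-3*x) + C2*x*exp(-3*x).
Apply the initial conditions: y(0) = 20/27 + C1 = 2 and y'(0) = -4/9 + C2 - 3*C1 = 4. Solving gives C1 = 34/27, C2 = 74/9.

y = 20/27 - 4*x/9 + 34*exp(-3*x)/27 + 74*x*exp(-3*x)/9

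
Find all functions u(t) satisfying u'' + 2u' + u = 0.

Characteristic equation r² + 2r + 1 = 0 has discriminant (2)² - 4·(1) = 0, so r = -1 is a repeated root.
Hence u_h = (C1 + C2*t)*exp(-t).

u = C1*exp(-t) + C2*t*exp(-t)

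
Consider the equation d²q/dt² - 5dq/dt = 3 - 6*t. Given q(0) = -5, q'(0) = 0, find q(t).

q = -634/125 - 9*t/25 + 3*t**2/5 + 9*exp(5*t)/125

Characteristic equation r² - 5r = 0 factors as (r - 5)r = 0, so r = 5, 0.
Hence q_h = C1*exp(5*t) + C2.
Since 0 is a characteristic root (multiplicity 1), multiply the polynomial trial by t: try q_p = t*(A0 + A1*t). Substituting and matching coefficients of each power of t gives A0 = -9/25, A1 = 3/5, so q_p = -9*t/25 + 3*t^2/5.
General solution: q = C2 - 9*t/25 + 3*t^2/5 + C1*exp(5*t).
Apply the initial conditions: q(0) = C1 + C2 = -5 and q'(0) = -9/25 + 5*C1 = 0. Solving gives C1 = 9/125, C2 = -634/125.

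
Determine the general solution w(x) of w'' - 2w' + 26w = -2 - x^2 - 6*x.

w = -405/4394 - 40*x/169 - x**2/26 + C1*cos(5*x)*exp(x) + C2*exp(x)*sin(5*x)

Characteristic equation r² - 2r + 26 = 0 has discriminant (-2)² - 4·(26) = -100 < 0, so r = 1 ± 5i.
Hence w_h = C1*cos(5*x)*exp(x) + C2*exp(x)*sin(5*x).
For the particular solution try w_p = A0 + A1*x + A2*x^2. Substituting and matching coefficients of each power of x gives A0 = -405/4394, A1 = -40/169, A2 = -1/26, so w_p = -405/4394 - 40*x/169 - x^2/26.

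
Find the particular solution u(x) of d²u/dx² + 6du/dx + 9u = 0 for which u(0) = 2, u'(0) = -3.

u = 2*exp(-3*x) + 3*x*exp(-3*x)

Characteristic equation r² + 6r + 9 = 0 has discriminant (6)² - 4·(9) = 0, so r = -3 is a repeated root.
Hence u_h = (C1 + C2*x)*exp(-3*x).
Apply the initial conditions: u(0) = C1 = 2 and u'(0) = C2 - 3*C1 = -3. Solving gives C1 = 2, C2 = 3.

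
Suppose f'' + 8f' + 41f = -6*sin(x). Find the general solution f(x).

f = -15*sin(x)/104 + 3*cos(x)/104 + C1*cos(5*x)*exp(-4*x) + C2*exp(-4*x)*sin(5*x)

Characteristic equation r² + 8r + 41 = 0 has discriminant (8)² - 4·(41) = -100 < 0, so r = -4 ± 5i.
Hence f_h = C1*cos(5*x)*exp(-4*x) + C2*exp(-4*x)*sin(5*x).
Try f_p = A*cos(x) + B*sin(x). Substituting and equating the coefficients of cos(x) and sin(x) gives A = 3/104, B = -15/104, so f_p = -15*sin(x)/104 + 3*cos(x)/104.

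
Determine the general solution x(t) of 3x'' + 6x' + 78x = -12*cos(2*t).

Divide through by 3: x'' + 2x' + 26x = -4*cos(2*t).
Characteristic equation r² + 2r + 26 = 0 has discriminant (2)² - 4·(26) = -100 < 0, so r = -1 ± 5i.
Hence x_h = C1*cos(5*t)*exp(-t) + C2*exp(-t)*sin(5*t).
Try x_p = A*cos(2*t) + B*sin(2*t). Substituting and equating the coefficients of cos(2t) and sin(2t) gives A = -22/125, B = -4/125, so x_p = -22*cos(2*t)/125 - 4*sin(2*t)/125.

x = -22*cos(2*t)/125 - 4*sin(2*t)/125 + C1*cos(5*t)*exp(-t) + C2*exp(-t)*sin(5*t)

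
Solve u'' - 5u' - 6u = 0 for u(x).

u = C1*exp(6*x) + C2*exp(-x)

Characteristic equation r² - 5r - 6 = 0 factors as (r - 6)(r + 1) = 0, so r = 6, -1.
Hence u_h = C1*exp(6*x) + C2*exp(-x).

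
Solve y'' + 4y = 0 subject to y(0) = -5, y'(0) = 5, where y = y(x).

Characteristic equation r² + 4 = 0 has discriminant (0)² - 4·(4) = -16 < 0, so r = ± 2i.
Hence y_h = C1*cos(2*x) + C2*sin(2*x).
Apply the initial conditions: y(0) = C1 = -5 and y'(0) = 2*C2 = 5. Solving gives C1 = -5, C2 = 5/2.

y = -5*cos(2*x) + 5*sin(2*x)/2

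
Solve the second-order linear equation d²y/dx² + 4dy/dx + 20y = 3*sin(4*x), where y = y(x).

y = -3*cos(4*x)/17 + 3*sin(4*x)/68 + C1*cos(4*x)*exp(-2*x) + C2*exp(-2*x)*sin(4*x)

Characteristic equation r² + 4r + 20 = 0 has discriminant (4)² - 4·(20) = -64 < 0, so r = -2 ± 4i.
Hence y_h = C1*cos(4*x)*exp(-2*x) + C2*exp(-2*x)*sin(4*x).
Try y_p = A*cos(4*x) + B*sin(4*x). Substituting and equating the coefficients of cos(4x) and sin(4x) gives A = -3/17, B = 3/68, so y_p = -3*cos(4*x)/17 + 3*sin(4*x)/68.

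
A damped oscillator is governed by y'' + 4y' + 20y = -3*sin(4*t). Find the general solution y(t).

y = -3*sin(4*t)/68 + 3*cos(4*t)/17 + C1*cos(4*t)*exp(-2*t) + C2*exp(-2*t)*sin(4*t)

Characteristic equation r² + 4r + 20 = 0 has discriminant (4)² - 4·(20) = -64 < 0, so r = -2 ± 4i.
Hence y_h = C1*cos(4*t)*exp(-2*t) + C2*exp(-2*t)*sin(4*t).
Try y_p = A*cos(4*t) + B*sin(4*t). Substituting and equating the coefficients of cos(4t) and sin(4t) gives A = 3/17, B = -3/68, so y_p = -3*sin(4*t)/68 + 3*cos(4*t)/17.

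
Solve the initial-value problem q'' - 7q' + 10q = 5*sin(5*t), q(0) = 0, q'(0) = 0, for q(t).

Characteristic equation r² - 7r + 10 = 0 factors as (r - 2)(r - 5) = 0, so r = 2, 5.
Hence q_h = C1*exp(2*t) + C2*exp(5*t).
Try q_p = A*cos(5*t) + B*sin(5*t). Substituting and equating the coefficients of cos(5t) and sin(5t) gives A = 7/58, B = -3/58, so q_p = -3*sin(5*t)/58 + 7*cos(5*t)/58.
General solution: q = -3*sin(5*t)/58 + 7*cos(5*t)/58 + C1*exp(2*t) + C2*exp(5*t).
Apply the initial conditions: q(0) = 7/58 + C1 + C2 = 0 and q'(0) = -15/58 + 2*C1 + 5*C2 = 0. Solving gives C1 = -25/87, C2 = 1/6.

q = -25*exp(2*t)/87 - 3*sin(5*t)/58 + exp(5*t)/6 + 7*cos(5*t)/58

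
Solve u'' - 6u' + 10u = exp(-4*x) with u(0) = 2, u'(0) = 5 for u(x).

Characteristic equation r² - 6r + 10 = 0 has discriminant (-6)² - 4·(10) = -4 < 0, so r = 3 ± i.
Hence u_h = C1*cos(x)*exp(3*x) + C2*exp(3*x)*sin(x).
Try u_p = A*exp(-4*x). Substituting into the equation and dividing by exp(-4*x) gives A = 1/50, so u_p = exp(-4*x)/50.
General solution: u = exp(-4*x)/50 + C1*cos(x)*exp(3*x) + C2*exp(3*x)*sin(x).
Apply the initial conditions: u(0) = 1/50 + C1 = 2 and u'(0) = -2/25 + C2 + 3*C1 = 5. Solving gives C1 = 99/50, C2 = -43/50.

u = exp(-4*x)/50 - 43*exp(3*x)*sin(x)/50 + 99*cos(x)*exp(3*x)/50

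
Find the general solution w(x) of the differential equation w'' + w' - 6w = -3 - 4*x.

Characteristic equation r² + r - 6 = 0 factors as (r + 3)(r - 2) = 0, so r = -3, 2.
Hence w_h = C1*exp(-3*x) + C2*exp(2*x).
For the particular solution try w_p = A0 + A1*x. Substituting and matching coefficients of each power of x gives A0 = 11/18, A1 = 2/3, so w_p = 11/18 + 2*x/3.

w = 11/18 + 2*x/3 + C1*exp(-3*x) + C2*exp(2*x)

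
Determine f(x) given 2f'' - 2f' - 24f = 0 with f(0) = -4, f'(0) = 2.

Divide through by 2: f'' - f' - 12f = 0.
Characteristic equation r² - r - 12 = 0 factors as (r + 3)(r - 4) = 0, so r = -3, 4.
Hence f_h = C1*exp(-3*x) + C2*exp(4*x).
Apply the initial conditions: f(0) = C1 + C2 = -4 and f'(0) = -3*C1 + 4*C2 = 2. Solving gives C1 = -18/7, C2 = -10/7.

f = -18*exp(-3*x)/7 - 10*exp(4*x)/7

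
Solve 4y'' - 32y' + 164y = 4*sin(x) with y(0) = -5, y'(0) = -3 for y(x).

y = cos(x)/208 + 5*sin(x)/208 - 1041*cos(5*x)*exp(4*x)/208 + 707*exp(4*x)*sin(5*x)/208

Divide through by 4: y'' - 8y' + 41y = sin(x).
Characteristic equation r² - 8r + 41 = 0 has discriminant (-8)² - 4·(41) = -100 < 0, so r = 4 ± 5i.
Hence y_h = C1*cos(5*x)*exp(4*x) + C2*exp(4*x)*sin(5*x).
Try y_p = A*cos(x) + B*sin(x). Substituting and equating the coefficients of cos(x) and sin(x) gives A = 1/208, B = 5/208, so y_p = cos(x)/208 + 5*sin(x)/208.
General solution: y = cos(x)/208 + 5*sin(x)/208 + C1*cos(5*x)*exp(4*x) + C2*exp(4*x)*sin(5*x).
Apply the initial conditions: y(0) = 1/208 + C1 = -5 and y'(0) = 5/208 + 4*C1 + 5*C2 = -3. Solving gives C1 = -1041/208, C2 = 707/208.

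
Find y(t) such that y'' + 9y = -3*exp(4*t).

Characteristic equation r² + 9 = 0 has discriminant (0)² - 4·(9) = -36 < 0, so r = ± 3i.
Hence y_h = C1*cos(3*t) + C2*sin(3*t).
Try y_p = A*exp(4*t). Substituting into the equation and dividing by exp(4*t) gives A = -3/25, so y_p = -3*exp(4*t)/25.

y = -3*exp(4*t)/25 + C1*cos(3*t) + C2*sin(3*t)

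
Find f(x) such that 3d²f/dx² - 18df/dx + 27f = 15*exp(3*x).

Divide through by 3: f'' - 6f' + 9f = 5*exp(3*x).
Characteristic equation r² - 6r + 9 = 0 has discriminant (-6)² - 4·(9) = 0, so r = 3 is a repeated root.
Hence f_h = (C1 + C2*x)*exp(3*x).
Since exp(3*x) solves the homogeneous equation (r = 3 is a root of multiplicity 2), multiply the trial by x^2. Try f_p = A*x^2*exp(3*x). Substituting into the equation and dividing by exp(3*x) gives A = 5/2, so f_p = 5*x^2*exp(3*x)/2.

f = C1*exp(3*x) + 5*x**2*exp(3*x)/2 + C2*x*exp(3*x)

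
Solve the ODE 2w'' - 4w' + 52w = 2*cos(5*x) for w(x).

w = -10*sin(5*x)/101 + cos(5*x)/101 + C1*cos(5*x)*exp(x) + C2*exp(x)*sin(5*x)

Divide through by 2: w'' - 2w' + 26w = cos(5*x).
Characteristic equation r² - 2r + 26 = 0 has discriminant (-2)² - 4·(26) = -100 < 0, so r = 1 ± 5i.
Hence w_h = C1*cos(5*x)*exp(x) + C2*exp(x)*sin(5*x).
Try w_p = A*cos(5*x) + B*sin(5*x). Substituting and equating the coefficients of cos(5x) and sin(5x) gives A = 1/101, B = -10/101, so w_p = -10*sin(5*x)/101 + cos(5*x)/101.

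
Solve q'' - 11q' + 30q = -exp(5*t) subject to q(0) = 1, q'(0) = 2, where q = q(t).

Characteristic equation r² - 11r + 30 = 0 factors as (r - 5)(r - 6) = 0, so r = 5, 6.
Hence q_h = C1*exp(5*t) + C2*exp(6*t).
Since exp(5*t) solves the homogeneous equation (r = 5 is a root of multiplicity 1), multiply the trial by t. Try q_p = A*t*exp(5*t). Substituting into the equation and dividing by exp(5*t) gives A = 1, so q_p = t*exp(5*t).
General solution: q = C1*exp(5*t) + C2*exp(6*t) + t*exp(5*t).
Apply the initial conditions: q(0) = C1 + C2 = 1 and q'(0) = 1 + 5*C1 + 6*C2 = 2. Solving gives C1 = 5, C2 = -4.

q = -4*exp(6*t) + 5*exp(5*t) + t*exp(5*t)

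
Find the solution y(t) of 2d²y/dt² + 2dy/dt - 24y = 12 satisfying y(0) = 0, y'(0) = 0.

y = -1/2 + 2*exp(3*t)/7 + 3*exp(-4*t)/14

Divide through by 2: y'' + y' - 12y = 6.
Characteristic equation r² + r - 12 = 0 factors as (r + 4)(r - 3) = 0, so r = -4, 3.
Hence y_h = C1*exp(-4*t) + C2*exp(3*t).
For the particular solution try y_p = A0. Substituting and matching coefficients of each power of t gives A0 = -1/2, so y_p = -1/2.
General solution: y = -1/2 + C1*exp(-4*t) + C2*exp(3*t).
Apply the initial conditions: y(0) = -1/2 + C1 + C2 = 0 and y'(0) = -4*C1 + 3*C2 = 0. Solving gives C1 = 3/14, C2 = 2/7.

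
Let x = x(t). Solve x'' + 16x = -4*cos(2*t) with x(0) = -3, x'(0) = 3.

Characteristic equation r² + 16 = 0 has discriminant (0)² - 4·(16) = -64 < 0, so r = ± 4i.
Hence x_h = C1*cos(4*t) + C2*sin(4*t).
Try x_p = A*cos(2*t) + B*sin(2*t). Substituting and equating the coefficients of cos(2t) and sin(2t) gives A = -1/3, B = 0, so x_p = -cos(2*t)/3.
General solution: x = -cos(2*t)/3 + C1*cos(4*t) + C2*sin(4*t).
Apply the initial conditions: x(0) = -1/3 + C1 = -3 and x'(0) = 4*C2 = 3. Solving gives C1 = -8/3, C2 = 3/4.

x = -8*cos(4*t)/3 - cos(2*t)/3 + 3*sin(4*t)/4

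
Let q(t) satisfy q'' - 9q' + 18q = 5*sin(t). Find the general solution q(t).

q = 9*cos(t)/74 + 17*sin(t)/74 + C1*exp(3*t) + C2*exp(6*t)

Characteristic equation r² - 9r + 18 = 0 factors as (r - 3)(r - 6) = 0, so r = 3, 6.
Hence q_h = C1*exp(3*t) + C2*exp(6*t).
Try q_p = A*cos(t) + B*sin(t). Substituting and equating the coefficients of cos(t) and sin(t) gives A = 9/74, B = 17/74, so q_p = 9*cos(t)/74 + 17*sin(t)/74.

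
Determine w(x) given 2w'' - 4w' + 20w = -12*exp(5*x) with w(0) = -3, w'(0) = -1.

w = -6*exp(5*x)/25 - 69*cos(3*x)*exp(x)/25 + 74*exp(x)*sin(3*x)/75

Divide through by 2: w'' - 2w' + 10w = -6*exp(5*x).
Characteristic equation r² - 2r + 10 = 0 has discriminant (-2)² - 4·(10) = -36 < 0, so r = 1 ± 3i.
Hence w_h = C1*cos(3*x)*exp(x) + C2*exp(x)*sin(3*x).
Try w_p = A*exp(5*x). Substituting into the equation and dividing by exp(5*x) gives A = -6/25, so w_p = -6*exp(5*x)/25.
General solution: w = -6*exp(5*x)/25 + C1*cos(3*x)*exp(x) + C2*exp(x)*sin(3*x).
Apply the initial conditions: w(0) = -6/25 + C1 = -3 and w'(0) = -6/5 + C1 + 3*C2 = -1. Solving gives C1 = -69/25, C2 = 74/75.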